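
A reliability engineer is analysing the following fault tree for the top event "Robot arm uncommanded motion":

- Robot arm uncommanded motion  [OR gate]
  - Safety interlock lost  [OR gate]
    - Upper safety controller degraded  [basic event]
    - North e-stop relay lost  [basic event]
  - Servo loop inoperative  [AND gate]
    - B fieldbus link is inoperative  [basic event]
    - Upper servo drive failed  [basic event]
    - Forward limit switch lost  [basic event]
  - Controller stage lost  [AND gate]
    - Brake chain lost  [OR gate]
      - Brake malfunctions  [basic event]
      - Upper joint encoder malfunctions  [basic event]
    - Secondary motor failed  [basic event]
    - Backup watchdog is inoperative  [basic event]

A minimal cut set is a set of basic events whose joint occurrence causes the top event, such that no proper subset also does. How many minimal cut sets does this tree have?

5

Safety interlock lost [OR]: union of children's cut sets → 2 cut set(s).
Servo loop inoperative [AND]: one cut set from each child combined → 1 × 1 × 1 = 1 cut set(s).
Brake chain lost [OR]: union of children's cut sets → 2 cut set(s).
Controller stage lost [AND]: one cut set from each child combined → 2 × 1 × 1 = 2 cut set(s).
Robot arm uncommanded motion [OR]: union of children's cut sets → 5 cut set(s).
Minimal cut sets: {Upper safety controller degraded}; {North e-stop relay lost}; {B fieldbus link is inoperative, Forward limit switch lost, Upper servo drive failed}; {Backup watchdog is inoperative, Brake malfunctions, Secondary motor failed}; {Backup watchdog is inoperative, Secondary motor failed, Upper joint encoder malfunctions}.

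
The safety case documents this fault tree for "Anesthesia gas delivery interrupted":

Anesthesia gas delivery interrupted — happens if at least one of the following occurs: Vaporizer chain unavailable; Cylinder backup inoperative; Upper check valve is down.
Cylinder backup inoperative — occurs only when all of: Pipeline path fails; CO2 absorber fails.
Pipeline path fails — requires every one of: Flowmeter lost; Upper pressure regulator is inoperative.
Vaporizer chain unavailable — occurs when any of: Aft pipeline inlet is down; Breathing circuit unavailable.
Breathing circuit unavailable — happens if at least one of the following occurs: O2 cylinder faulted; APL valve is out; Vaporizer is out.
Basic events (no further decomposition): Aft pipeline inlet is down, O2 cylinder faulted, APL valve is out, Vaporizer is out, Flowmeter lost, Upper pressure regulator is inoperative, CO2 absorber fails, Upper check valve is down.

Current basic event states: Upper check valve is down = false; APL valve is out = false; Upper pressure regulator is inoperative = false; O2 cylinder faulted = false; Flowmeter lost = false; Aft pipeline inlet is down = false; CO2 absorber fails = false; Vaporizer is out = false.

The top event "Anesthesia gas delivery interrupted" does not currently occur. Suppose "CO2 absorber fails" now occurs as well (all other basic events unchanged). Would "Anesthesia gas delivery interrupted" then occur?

No

Counterfactual: set "CO2 absorber fails" to occurred.
Breathing circuit unavailable [OR]: O2 cylinder faulted=not, APL valve is out=not, Vaporizer is out=not → no input occurs → does not occur.
Vaporizer chain unavailable [OR]: Aft pipeline inlet is down=not, Breathing circuit unavailable=not → no input occurs → does not occur.
Pipeline path fails [AND]: Flowmeter lost=not, Upper pressure regulator is inoperative=not → not all inputs occur → does not occur.
Cylinder backup inoperative [AND]: Pipeline path fails=not, CO2 absorber fails=occurs → not all inputs occur → does not occur.
Anesthesia gas delivery interrupted [OR]: Vaporizer chain unavailable=not, Cylinder backup inoperative=not, Upper check valve is down=not → no input occurs → does not occur.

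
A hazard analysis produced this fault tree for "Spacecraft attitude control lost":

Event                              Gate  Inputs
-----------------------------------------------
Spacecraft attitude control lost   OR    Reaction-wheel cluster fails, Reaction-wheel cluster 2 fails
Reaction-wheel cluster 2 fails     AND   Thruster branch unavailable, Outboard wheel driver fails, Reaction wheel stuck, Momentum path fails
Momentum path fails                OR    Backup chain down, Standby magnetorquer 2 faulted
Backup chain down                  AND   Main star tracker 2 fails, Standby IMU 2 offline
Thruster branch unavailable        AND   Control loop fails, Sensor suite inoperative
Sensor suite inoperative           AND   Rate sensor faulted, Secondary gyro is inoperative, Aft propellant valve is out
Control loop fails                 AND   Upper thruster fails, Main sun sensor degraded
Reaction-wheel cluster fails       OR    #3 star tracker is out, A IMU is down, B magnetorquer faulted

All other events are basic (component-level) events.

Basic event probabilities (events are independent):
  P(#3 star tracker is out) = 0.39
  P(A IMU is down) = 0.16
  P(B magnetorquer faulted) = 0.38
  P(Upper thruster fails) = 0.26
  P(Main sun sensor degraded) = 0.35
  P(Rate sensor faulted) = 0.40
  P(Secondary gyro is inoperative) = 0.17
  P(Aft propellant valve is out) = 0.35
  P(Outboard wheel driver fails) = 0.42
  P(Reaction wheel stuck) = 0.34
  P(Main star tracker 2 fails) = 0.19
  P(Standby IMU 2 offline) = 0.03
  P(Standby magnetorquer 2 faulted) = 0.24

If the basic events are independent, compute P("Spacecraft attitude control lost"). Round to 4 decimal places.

0.6823

P(Reaction-wheel cluster fails) [OR] = 1 − (1−0.39) × (1−0.16) × (1−0.38) = 0.682312
P(Control loop fails) [AND] = 0.26 × 0.35 = 0.091000
P(Sensor suite inoperative) [AND] = 0.40 × 0.17 × 0.35 = 0.023800
P(Thruster branch unavailable) [AND] = 0.091000 × 0.023800 = 0.002166
P(Backup chain down) [AND] = 0.19 × 0.03 = 0.005700
P(Momentum path fails) [OR] = 1 − (1−0.005700) × (1−0.24) = 0.244332
P(Reaction-wheel cluster 2 fails) [AND] = 0.002166 × 0.42 × 0.34 × 0.244332 = 0.000076
P(Spacecraft attitude control lost) [OR] = 1 − (1−0.682312) × (1−0.000076) = 0.682336
Rounded to 4 decimal places: P(Spacecraft attitude control lost) ≈ 0.6823.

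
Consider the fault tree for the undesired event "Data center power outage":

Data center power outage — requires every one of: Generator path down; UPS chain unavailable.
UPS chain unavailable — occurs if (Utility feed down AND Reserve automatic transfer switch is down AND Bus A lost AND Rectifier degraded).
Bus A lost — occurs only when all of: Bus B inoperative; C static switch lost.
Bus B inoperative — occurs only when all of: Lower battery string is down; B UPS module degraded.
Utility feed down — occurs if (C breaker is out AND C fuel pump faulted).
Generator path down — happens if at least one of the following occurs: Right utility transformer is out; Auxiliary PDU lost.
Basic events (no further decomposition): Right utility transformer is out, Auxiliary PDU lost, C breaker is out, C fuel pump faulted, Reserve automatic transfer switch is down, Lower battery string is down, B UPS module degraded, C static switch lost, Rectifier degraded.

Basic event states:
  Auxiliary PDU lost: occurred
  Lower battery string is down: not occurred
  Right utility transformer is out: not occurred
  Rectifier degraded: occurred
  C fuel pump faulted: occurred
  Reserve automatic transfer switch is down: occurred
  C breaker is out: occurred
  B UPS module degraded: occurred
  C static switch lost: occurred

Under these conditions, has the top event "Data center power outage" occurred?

No

Generator path down [OR]: Right utility transformer is out=not, Auxiliary PDU lost=occurs → at least one input occurs → occurs.
Utility feed down [AND]: C breaker is out=occurs, C fuel pump faulted=occurs → all inputs occur → occurs.
Bus B inoperative [AND]: Lower battery string is down=not, B UPS module degraded=occurs → not all inputs occur → does not occur.
Bus A lost [AND]: Bus B inoperative=not, C static switch lost=occurs → not all inputs occur → does not occur.
UPS chain unavailable [AND]: Utility feed down=occurs, Reserve automatic transfer switch is down=occurs, Bus A lost=not, Rectifier degraded=occurs → not all inputs occur → does not occur.
Data center power outage [AND]: Generator path down=occurs, UPS chain unavailable=not → not all inputs occur → does not occur.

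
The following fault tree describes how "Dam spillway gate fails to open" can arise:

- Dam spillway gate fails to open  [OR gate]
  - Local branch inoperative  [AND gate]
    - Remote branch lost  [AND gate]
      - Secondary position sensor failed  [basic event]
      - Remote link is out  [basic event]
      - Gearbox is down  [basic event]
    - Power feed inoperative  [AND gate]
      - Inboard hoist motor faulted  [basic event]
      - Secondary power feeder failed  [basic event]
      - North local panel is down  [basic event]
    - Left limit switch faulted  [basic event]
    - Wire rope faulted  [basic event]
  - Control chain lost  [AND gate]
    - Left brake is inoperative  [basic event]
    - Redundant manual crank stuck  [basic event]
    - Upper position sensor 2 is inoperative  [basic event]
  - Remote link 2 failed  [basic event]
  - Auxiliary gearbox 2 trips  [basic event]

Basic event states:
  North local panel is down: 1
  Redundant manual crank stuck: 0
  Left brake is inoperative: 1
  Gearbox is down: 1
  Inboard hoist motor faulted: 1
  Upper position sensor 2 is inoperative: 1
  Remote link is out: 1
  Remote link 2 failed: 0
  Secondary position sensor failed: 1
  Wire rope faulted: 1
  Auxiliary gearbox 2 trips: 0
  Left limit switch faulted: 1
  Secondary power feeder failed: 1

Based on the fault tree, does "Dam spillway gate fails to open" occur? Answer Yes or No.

Remote branch lost [AND]: Secondary position sensor failed=occurs, Remote link is out=occurs, Gearbox is down=occurs → all inputs occur → occurs.
Power feed inoperative [AND]: Inboard hoist motor faulted=occurs, Secondary power feeder failed=occurs, North local panel is down=occurs → all inputs occur → occurs.
Local branch inoperative [AND]: Remote branch lost=occurs, Power feed inoperative=occurs, Left limit switch faulted=occurs, Wire rope faulted=occurs → all inputs occur → occurs.
Control chain lost [AND]: Left brake is inoperative=occurs, Redundant manual crank stuck=not, Upper position sensor 2 is inoperative=occurs → not all inputs occur → does not occur.
Dam spillway gate fails to open [OR]: Local branch inoperative=occurs, Control chain lost=not, Remote link 2 failed=not, Auxiliary gearbox 2 trips=not → at least one input occurs → occurs.

Yes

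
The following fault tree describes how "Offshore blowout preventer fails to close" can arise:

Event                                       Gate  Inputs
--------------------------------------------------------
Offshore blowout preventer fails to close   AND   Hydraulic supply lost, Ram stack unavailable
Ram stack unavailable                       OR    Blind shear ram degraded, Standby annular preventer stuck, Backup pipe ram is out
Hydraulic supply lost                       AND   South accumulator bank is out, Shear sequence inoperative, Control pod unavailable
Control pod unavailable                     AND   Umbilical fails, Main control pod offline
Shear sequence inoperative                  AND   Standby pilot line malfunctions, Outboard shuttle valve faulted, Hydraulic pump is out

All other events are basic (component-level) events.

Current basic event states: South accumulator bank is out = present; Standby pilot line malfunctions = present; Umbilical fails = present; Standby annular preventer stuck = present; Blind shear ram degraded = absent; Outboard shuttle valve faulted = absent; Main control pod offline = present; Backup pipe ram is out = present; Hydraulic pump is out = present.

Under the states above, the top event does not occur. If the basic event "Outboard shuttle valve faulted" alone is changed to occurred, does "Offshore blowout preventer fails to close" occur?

Counterfactual: set "Outboard shuttle valve faulted" to occurred.
Shear sequence inoperative [AND]: Standby pilot line malfunctions=occurs, Outboard shuttle valve faulted=occurs, Hydraulic pump is out=occurs → all inputs occur → occurs.
Control pod unavailable [AND]: Umbilical fails=occurs, Main control pod offline=occurs → all inputs occur → occurs.
Hydraulic supply lost [AND]: South accumulator bank is out=occurs, Shear sequence inoperative=occurs, Control pod unavailable=occurs → all inputs occur → occurs.
Ram stack unavailable [OR]: Blind shear ram degraded=not, Standby annular preventer stuck=occurs, Backup pipe ram is out=occurs → at least one input occurs → occurs.
Offshore blowout preventer fails to close [AND]: Hydraulic supply lost=occurs, Ram stack unavailable=occurs → all inputs occur → occurs.

Yes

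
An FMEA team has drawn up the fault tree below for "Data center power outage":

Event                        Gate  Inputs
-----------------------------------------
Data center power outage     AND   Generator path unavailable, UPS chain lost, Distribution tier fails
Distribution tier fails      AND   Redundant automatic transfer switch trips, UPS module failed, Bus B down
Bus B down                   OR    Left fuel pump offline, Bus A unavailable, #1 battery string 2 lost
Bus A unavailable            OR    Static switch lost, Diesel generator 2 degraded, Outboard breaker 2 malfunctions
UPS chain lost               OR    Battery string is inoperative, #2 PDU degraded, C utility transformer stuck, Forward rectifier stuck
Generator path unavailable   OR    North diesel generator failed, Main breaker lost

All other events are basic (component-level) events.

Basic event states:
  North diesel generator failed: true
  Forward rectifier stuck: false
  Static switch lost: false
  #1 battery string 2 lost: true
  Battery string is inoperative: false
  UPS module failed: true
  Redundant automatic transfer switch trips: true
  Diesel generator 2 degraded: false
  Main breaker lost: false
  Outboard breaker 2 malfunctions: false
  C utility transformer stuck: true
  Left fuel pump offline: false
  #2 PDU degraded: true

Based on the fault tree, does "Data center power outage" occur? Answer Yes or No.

Generator path unavailable [OR]: North diesel generator failed=occurs, Main breaker lost=not → at least one input occurs → occurs.
UPS chain lost [OR]: Battery string is inoperative=not, #2 PDU degraded=occurs, C utility transformer stuck=occurs, Forward rectifier stuck=not → at least one input occurs → occurs.
Bus A unavailable [OR]: Static switch lost=not, Diesel generator 2 degraded=not, Outboard breaker 2 malfunctions=not → no input occurs → does not occur.
Bus B down [OR]: Left fuel pump offline=not, Bus A unavailable=not, #1 battery string 2 lost=occurs → at least one input occurs → occurs.
Distribution tier fails [AND]: Redundant automatic transfer switch trips=occurs, UPS module failed=occurs, Bus B down=occurs → all inputs occur → occurs.
Data center power outage [AND]: Generator path unavailable=occurs, UPS chain lost=occurs, Distribution tier fails=occurs → all inputs occur → occurs.

Yes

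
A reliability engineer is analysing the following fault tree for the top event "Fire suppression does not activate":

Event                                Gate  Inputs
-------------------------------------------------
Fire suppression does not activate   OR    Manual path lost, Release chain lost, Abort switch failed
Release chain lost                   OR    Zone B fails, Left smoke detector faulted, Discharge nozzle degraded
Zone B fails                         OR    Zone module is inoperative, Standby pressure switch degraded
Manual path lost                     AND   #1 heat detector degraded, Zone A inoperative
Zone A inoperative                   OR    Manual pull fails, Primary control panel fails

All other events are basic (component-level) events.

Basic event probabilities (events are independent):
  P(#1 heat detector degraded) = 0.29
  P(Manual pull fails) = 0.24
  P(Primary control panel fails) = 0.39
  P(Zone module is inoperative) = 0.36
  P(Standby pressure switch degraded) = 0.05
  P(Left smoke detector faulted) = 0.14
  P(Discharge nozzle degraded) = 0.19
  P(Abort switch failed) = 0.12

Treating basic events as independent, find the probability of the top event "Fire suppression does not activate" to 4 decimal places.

P(Zone A inoperative) [OR] = 1 − (1−0.24) × (1−0.39) = 0.536400
P(Manual path lost) [AND] = 0.29 × 0.536400 = 0.155556
P(Zone B fails) [OR] = 1 − (1−0.36) × (1−0.05) = 0.392000
P(Release chain lost) [OR] = 1 − (1−0.392000) × (1−0.14) × (1−0.19) = 0.576467
P(Fire suppression does not activate) [OR] = 1 − (1−0.155556) × (1−0.576467) × (1−0.12) = 0.685268
Rounded to 4 decimal places: P(Fire suppression does not activate) ≈ 0.6853.

0.6853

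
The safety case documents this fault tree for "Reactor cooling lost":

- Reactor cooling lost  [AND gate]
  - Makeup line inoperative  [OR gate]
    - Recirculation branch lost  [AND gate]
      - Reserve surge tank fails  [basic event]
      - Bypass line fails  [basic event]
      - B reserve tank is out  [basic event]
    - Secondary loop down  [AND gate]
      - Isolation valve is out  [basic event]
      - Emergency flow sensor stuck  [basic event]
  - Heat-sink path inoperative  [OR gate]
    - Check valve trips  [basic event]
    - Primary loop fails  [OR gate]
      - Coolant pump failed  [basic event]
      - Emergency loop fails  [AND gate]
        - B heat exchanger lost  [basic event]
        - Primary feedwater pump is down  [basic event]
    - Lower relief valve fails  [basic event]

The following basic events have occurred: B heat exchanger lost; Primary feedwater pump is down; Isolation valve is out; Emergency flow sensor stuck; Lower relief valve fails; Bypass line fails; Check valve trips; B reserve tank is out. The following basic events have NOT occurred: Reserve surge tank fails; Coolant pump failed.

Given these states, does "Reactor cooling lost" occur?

Yes

Recirculation branch lost [AND]: Reserve surge tank fails=not, Bypass line fails=occurs, B reserve tank is out=occurs → not all inputs occur → does not occur.
Secondary loop down [AND]: Isolation valve is out=occurs, Emergency flow sensor stuck=occurs → all inputs occur → occurs.
Makeup line inoperative [OR]: Recirculation branch lost=not, Secondary loop down=occurs → at least one input occurs → occurs.
Emergency loop fails [AND]: B heat exchanger lost=occurs, Primary feedwater pump is down=occurs → all inputs occur → occurs.
Primary loop fails [OR]: Coolant pump failed=not, Emergency loop fails=occurs → at least one input occurs → occurs.
Heat-sink path inoperative [OR]: Check valve trips=occurs, Primary loop fails=occurs, Lower relief valve fails=occurs → at least one input occurs → occurs.
Reactor cooling lost [AND]: Makeup line inoperative=occurs, Heat-sink path inoperative=occurs → all inputs occur → occurs.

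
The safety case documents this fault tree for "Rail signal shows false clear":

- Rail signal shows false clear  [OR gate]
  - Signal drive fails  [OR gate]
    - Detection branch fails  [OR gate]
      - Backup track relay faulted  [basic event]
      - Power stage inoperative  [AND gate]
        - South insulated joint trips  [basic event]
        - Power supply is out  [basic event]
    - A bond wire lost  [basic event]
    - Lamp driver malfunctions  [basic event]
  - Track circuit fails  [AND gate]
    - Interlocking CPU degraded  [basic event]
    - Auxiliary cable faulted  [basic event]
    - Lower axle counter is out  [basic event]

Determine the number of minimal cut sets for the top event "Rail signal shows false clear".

Power stage inoperative [AND]: one cut set from each child combined → 1 × 1 = 1 cut set(s).
Detection branch fails [OR]: union of children's cut sets → 2 cut set(s).
Signal drive fails [OR]: union of children's cut sets → 4 cut set(s).
Track circuit fails [AND]: one cut set from each child combined → 1 × 1 × 1 = 1 cut set(s).
Rail signal shows false clear [OR]: union of children's cut sets → 5 cut set(s).
Minimal cut sets: {Backup track relay faulted}; {Power supply is out, South insulated joint trips}; {A bond wire lost}; {Lamp driver malfunctions}; {Auxiliary cable faulted, Interlocking CPU degraded, Lower axle counter is out}.

5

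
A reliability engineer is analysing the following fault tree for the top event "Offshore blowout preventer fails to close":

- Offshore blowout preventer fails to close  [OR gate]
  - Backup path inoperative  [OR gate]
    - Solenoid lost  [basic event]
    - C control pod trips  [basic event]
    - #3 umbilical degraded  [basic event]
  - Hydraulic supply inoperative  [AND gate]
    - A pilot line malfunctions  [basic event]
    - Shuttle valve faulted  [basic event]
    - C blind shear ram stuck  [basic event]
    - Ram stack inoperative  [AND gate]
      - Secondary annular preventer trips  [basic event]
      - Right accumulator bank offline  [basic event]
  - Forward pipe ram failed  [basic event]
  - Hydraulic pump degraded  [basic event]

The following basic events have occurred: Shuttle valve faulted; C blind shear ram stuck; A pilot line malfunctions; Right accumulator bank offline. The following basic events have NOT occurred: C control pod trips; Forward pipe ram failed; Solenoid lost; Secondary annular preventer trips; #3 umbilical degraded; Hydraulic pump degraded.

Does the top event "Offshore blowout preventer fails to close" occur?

No

Backup path inoperative [OR]: Solenoid lost=not, C control pod trips=not, #3 umbilical degraded=not → no input occurs → does not occur.
Ram stack inoperative [AND]: Secondary annular preventer trips=not, Right accumulator bank offline=occurs → not all inputs occur → does not occur.
Hydraulic supply inoperative [AND]: A pilot line malfunctions=occurs, Shuttle valve faulted=occurs, C blind shear ram stuck=occurs, Ram stack inoperative=not → not all inputs occur → does not occur.
Offshore blowout preventer fails to close [OR]: Backup path inoperative=not, Hydraulic supply inoperative=not, Forward pipe ram failed=not, Hydraulic pump degraded=not → no input occurs → does not occur.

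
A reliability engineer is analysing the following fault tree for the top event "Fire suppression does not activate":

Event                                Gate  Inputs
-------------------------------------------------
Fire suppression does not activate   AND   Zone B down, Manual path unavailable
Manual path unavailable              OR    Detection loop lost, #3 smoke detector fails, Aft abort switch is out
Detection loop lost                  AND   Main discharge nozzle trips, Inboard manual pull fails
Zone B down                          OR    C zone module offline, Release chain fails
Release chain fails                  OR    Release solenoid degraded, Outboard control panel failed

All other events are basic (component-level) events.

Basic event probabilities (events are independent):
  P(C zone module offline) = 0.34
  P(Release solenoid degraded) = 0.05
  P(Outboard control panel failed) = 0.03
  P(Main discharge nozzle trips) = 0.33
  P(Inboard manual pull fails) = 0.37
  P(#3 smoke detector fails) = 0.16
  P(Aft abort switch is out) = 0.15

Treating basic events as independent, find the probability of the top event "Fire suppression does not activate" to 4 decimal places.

P(Release chain fails) [OR] = 1 − (1−0.05) × (1−0.03) = 0.078500
P(Zone B down) [OR] = 1 − (1−0.34) × (1−0.078500) = 0.391810
P(Detection loop lost) [AND] = 0.33 × 0.37 = 0.122100
P(Manual path unavailable) [OR] = 1 − (1−0.122100) × (1−0.16) × (1−0.15) = 0.373179
P(Fire suppression does not activate) [AND] = 0.391810 × 0.373179 = 0.146215
Rounded to 4 decimal places: P(Fire suppression does not activate) ≈ 0.1462.

0.1462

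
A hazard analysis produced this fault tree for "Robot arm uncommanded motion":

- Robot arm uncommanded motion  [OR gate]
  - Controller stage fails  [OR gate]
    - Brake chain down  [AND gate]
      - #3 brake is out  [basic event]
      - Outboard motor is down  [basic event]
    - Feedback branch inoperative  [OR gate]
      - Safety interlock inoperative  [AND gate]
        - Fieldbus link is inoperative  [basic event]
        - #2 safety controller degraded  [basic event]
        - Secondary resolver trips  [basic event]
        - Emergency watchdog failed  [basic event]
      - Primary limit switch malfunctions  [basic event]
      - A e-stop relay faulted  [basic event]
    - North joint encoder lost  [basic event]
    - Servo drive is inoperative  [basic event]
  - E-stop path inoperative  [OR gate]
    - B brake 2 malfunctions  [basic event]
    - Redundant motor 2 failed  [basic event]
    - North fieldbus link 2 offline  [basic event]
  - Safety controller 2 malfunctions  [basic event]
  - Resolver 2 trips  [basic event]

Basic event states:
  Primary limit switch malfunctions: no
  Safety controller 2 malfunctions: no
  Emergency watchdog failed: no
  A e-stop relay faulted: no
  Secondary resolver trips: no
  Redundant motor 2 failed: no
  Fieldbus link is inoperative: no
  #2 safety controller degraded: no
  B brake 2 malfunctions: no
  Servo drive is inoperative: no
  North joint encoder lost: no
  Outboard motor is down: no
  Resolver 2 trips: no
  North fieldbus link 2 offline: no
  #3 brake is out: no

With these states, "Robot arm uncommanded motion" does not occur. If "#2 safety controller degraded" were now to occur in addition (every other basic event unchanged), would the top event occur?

No

Counterfactual: set "#2 safety controller degraded" to occurred.
Brake chain down [AND]: #3 brake is out=not, Outboard motor is down=not → not all inputs occur → does not occur.
Safety interlock inoperative [AND]: Fieldbus link is inoperative=not, #2 safety controller degraded=occurs, Secondary resolver trips=not, Emergency watchdog failed=not → not all inputs occur → does not occur.
Feedback branch inoperative [OR]: Safety interlock inoperative=not, Primary limit switch malfunctions=not, A e-stop relay faulted=not → no input occurs → does not occur.
Controller stage fails [OR]: Brake chain down=not, Feedback branch inoperative=not, North joint encoder lost=not, Servo drive is inoperative=not → no input occurs → does not occur.
E-stop path inoperative [OR]: B brake 2 malfunctions=not, Redundant motor 2 failed=not, North fieldbus link 2 offline=not → no input occurs → does not occur.
Robot arm uncommanded motion [OR]: Controller stage fails=not, E-stop path inoperative=not, Safety controller 2 malfunctions=not, Resolver 2 trips=not → no input occurs → does not occur.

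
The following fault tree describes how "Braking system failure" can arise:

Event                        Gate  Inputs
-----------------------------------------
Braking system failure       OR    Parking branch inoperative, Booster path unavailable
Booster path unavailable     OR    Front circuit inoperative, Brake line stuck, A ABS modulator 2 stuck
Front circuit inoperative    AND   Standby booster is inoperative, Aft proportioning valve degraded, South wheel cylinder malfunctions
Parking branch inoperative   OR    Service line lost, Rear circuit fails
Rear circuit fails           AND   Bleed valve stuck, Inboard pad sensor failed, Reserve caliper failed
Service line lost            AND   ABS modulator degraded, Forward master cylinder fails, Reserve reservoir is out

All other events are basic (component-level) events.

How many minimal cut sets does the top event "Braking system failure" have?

5

Service line lost [AND]: one cut set from each child combined → 1 × 1 × 1 = 1 cut set(s).
Rear circuit fails [AND]: one cut set from each child combined → 1 × 1 × 1 = 1 cut set(s).
Parking branch inoperative [OR]: union of children's cut sets → 2 cut set(s).
Front circuit inoperative [AND]: one cut set from each child combined → 1 × 1 × 1 = 1 cut set(s).
Booster path unavailable [OR]: union of children's cut sets → 3 cut set(s).
Braking system failure [OR]: union of children's cut sets → 5 cut set(s).
Minimal cut sets: {ABS modulator degraded, Forward master cylinder fails, Reserve reservoir is out}; {Bleed valve stuck, Inboard pad sensor failed, Reserve caliper failed}; {Aft proportioning valve degraded, South wheel cylinder malfunctions, Standby booster is inoperative}; {Brake line stuck}; {A ABS modulator 2 stuck}.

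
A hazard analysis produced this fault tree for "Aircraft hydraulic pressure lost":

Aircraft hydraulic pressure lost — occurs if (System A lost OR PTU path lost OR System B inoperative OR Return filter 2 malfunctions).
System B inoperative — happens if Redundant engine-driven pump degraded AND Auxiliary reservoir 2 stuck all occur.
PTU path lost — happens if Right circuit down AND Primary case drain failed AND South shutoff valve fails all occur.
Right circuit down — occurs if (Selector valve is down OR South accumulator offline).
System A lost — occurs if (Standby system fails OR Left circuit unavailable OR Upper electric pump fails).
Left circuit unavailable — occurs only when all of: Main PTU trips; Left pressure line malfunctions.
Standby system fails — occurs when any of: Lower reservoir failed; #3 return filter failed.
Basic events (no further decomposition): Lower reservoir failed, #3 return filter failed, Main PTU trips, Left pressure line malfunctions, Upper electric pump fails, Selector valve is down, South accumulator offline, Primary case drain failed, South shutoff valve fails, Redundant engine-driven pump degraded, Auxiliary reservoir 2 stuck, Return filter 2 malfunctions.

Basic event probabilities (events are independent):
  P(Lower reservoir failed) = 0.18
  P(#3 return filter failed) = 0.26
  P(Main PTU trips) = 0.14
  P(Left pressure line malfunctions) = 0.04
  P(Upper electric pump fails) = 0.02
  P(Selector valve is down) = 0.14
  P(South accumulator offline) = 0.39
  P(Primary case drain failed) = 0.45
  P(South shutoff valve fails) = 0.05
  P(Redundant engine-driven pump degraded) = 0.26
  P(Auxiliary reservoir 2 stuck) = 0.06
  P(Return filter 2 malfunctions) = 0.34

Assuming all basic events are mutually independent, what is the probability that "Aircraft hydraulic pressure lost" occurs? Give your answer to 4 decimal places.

P(Standby system fails) [OR] = 1 − (1−0.18) × (1−0.26) = 0.393200
P(Left circuit unavailable) [AND] = 0.14 × 0.04 = 0.005600
P(System A lost) [OR] = 1 − (1−0.393200) × (1−0.005600) × (1−0.02) = 0.408666
P(Right circuit down) [OR] = 1 − (1−0.14) × (1−0.39) = 0.475400
P(PTU path lost) [AND] = 0.475400 × 0.45 × 0.05 = 0.010697
P(System B inoperative) [AND] = 0.26 × 0.06 = 0.015600
P(Aircraft hydraulic pressure lost) [OR] = 1 − (1−0.408666) × (1−0.010697) × (1−0.015600) × (1−0.34) = 0.619918
Rounded to 4 decimal places: P(Aircraft hydraulic pressure lost) ≈ 0.6199.

0.6199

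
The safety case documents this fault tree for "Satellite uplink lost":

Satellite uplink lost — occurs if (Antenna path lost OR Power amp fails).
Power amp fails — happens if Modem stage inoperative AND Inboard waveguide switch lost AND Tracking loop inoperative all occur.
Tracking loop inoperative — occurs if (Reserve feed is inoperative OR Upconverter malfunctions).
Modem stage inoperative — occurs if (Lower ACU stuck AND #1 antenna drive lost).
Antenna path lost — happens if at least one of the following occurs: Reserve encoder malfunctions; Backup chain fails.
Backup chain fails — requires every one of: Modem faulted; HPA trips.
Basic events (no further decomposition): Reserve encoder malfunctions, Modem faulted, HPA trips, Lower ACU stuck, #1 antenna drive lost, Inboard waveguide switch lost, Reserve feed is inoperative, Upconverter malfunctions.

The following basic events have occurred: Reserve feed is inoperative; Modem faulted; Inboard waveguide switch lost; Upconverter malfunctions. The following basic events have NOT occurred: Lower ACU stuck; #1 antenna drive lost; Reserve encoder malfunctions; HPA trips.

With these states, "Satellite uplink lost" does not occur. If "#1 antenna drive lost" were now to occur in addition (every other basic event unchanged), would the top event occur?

Counterfactual: set "#1 antenna drive lost" to occurred.
Backup chain fails [AND]: Modem faulted=occurs, HPA trips=not → not all inputs occur → does not occur.
Antenna path lost [OR]: Reserve encoder malfunctions=not, Backup chain fails=not → no input occurs → does not occur.
Modem stage inoperative [AND]: Lower ACU stuck=not, #1 antenna drive lost=occurs → not all inputs occur → does not occur.
Tracking loop inoperative [OR]: Reserve feed is inoperative=occurs, Upconverter malfunctions=occurs → at least one input occurs → occurs.
Power amp fails [AND]: Modem stage inoperative=not, Inboard waveguide switch lost=occurs, Tracking loop inoperative=occurs → not all inputs occur → does not occur.
Satellite uplink lost [OR]: Antenna path lost=not, Power amp fails=not → no input occurs → does not occur.

No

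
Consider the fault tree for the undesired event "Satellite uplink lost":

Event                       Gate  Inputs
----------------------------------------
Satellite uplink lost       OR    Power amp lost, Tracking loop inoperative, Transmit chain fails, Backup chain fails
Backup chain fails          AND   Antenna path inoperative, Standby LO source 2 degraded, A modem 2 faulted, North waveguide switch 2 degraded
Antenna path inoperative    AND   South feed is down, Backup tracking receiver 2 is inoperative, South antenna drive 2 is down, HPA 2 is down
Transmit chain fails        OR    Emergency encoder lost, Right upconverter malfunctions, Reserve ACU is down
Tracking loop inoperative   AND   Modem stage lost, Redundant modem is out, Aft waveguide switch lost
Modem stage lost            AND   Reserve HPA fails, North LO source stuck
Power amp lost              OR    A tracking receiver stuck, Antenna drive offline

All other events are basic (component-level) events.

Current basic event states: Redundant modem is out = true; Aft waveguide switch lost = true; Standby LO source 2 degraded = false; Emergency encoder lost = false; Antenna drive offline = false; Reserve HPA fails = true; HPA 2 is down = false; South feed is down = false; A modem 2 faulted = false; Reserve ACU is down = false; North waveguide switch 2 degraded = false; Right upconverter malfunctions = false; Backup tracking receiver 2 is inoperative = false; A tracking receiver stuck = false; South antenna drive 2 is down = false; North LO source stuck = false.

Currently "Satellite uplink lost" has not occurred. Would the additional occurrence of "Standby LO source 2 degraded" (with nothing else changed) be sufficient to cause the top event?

Counterfactual: set "Standby LO source 2 degraded" to occurred.
Power amp lost [OR]: A tracking receiver stuck=not, Antenna drive offline=not → no input occurs → does not occur.
Modem stage lost [AND]: Reserve HPA fails=occurs, North LO source stuck=not → not all inputs occur → does not occur.
Tracking loop inoperative [AND]: Modem stage lost=not, Redundant modem is out=occurs, Aft waveguide switch lost=occurs → not all inputs occur → does not occur.
Transmit chain fails [OR]: Emergency encoder lost=not, Right upconverter malfunctions=not, Reserve ACU is down=not → no input occurs → does not occur.
Antenna path inoperative [AND]: South feed is down=not, Backup tracking receiver 2 is inoperative=not, South antenna drive 2 is down=not, HPA 2 is down=not → not all inputs occur → does not occur.
Backup chain fails [AND]: Antenna path inoperative=not, Standby LO source 2 degraded=occurs, A modem 2 faulted=not, North waveguide switch 2 degraded=not → not all inputs occur → does not occur.
Satellite uplink lost [OR]: Power amp lost=not, Tracking loop inoperative=not, Transmit chain fails=not, Backup chain fails=not → no input occurs → does not occur.

No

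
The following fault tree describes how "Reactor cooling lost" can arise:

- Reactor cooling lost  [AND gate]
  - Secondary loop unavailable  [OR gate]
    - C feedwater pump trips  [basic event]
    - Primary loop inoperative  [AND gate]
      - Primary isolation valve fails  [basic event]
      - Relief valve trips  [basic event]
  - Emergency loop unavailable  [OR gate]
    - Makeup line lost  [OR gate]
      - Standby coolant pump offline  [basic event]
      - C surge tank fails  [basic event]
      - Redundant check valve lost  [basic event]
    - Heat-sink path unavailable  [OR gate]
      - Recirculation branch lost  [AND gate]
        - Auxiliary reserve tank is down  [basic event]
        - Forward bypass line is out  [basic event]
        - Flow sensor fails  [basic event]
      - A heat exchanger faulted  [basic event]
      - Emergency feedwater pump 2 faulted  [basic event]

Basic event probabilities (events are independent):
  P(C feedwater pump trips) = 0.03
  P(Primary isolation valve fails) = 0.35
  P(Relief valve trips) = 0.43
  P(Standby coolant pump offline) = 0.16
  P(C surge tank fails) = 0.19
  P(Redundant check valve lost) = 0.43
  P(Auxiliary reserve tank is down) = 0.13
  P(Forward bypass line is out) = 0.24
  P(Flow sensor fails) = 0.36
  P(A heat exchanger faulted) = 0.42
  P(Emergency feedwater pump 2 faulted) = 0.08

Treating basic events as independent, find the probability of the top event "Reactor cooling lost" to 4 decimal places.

P(Primary loop inoperative) [AND] = 0.35 × 0.43 = 0.150500
P(Secondary loop unavailable) [OR] = 1 − (1−0.03) × (1−0.150500) = 0.175985
P(Makeup line lost) [OR] = 1 − (1−0.16) × (1−0.19) × (1−0.43) = 0.612172
P(Recirculation branch lost) [AND] = 0.13 × 0.24 × 0.36 = 0.011232
P(Heat-sink path unavailable) [OR] = 1 − (1−0.011232) × (1−0.42) × (1−0.08) = 0.472393
P(Emergency loop unavailable) [OR] = 1 − (1−0.612172) × (1−0.472393) = 0.795379
P(Reactor cooling lost) [AND] = 0.175985 × 0.795379 = 0.139975
Rounded to 4 decimal places: P(Reactor cooling lost) ≈ 0.1400.

0.1400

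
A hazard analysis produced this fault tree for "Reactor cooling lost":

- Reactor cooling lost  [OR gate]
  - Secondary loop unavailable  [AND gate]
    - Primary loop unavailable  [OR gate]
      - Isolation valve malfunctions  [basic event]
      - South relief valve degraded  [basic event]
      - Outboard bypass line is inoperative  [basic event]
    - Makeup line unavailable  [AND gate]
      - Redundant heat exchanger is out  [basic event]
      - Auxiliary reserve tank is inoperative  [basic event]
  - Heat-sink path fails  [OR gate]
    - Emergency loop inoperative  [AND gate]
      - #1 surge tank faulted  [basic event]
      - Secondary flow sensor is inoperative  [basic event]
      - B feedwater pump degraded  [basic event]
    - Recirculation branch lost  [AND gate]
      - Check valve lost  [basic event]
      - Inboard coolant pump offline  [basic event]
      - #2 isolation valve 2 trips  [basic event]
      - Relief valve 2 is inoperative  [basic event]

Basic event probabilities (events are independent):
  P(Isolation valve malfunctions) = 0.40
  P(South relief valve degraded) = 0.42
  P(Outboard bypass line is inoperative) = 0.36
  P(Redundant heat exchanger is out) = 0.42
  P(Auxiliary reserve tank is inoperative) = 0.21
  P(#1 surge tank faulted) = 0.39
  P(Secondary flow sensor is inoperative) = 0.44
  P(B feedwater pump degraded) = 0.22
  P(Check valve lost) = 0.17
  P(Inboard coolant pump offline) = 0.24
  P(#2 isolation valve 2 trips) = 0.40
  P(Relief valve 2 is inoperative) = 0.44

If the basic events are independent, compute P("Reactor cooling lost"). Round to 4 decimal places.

0.1102

P(Primary loop unavailable) [OR] = 1 − (1−0.40) × (1−0.42) × (1−0.36) = 0.777280
P(Makeup line unavailable) [AND] = 0.42 × 0.21 = 0.088200
P(Secondary loop unavailable) [AND] = 0.777280 × 0.088200 = 0.068556
P(Emergency loop inoperative) [AND] = 0.39 × 0.44 × 0.22 = 0.037752
P(Recirculation branch lost) [AND] = 0.17 × 0.24 × 0.40 × 0.44 = 0.007181
P(Heat-sink path fails) [OR] = 1 − (1−0.037752) × (1−0.007181) = 0.044662
P(Reactor cooling lost) [OR] = 1 − (1−0.068556) × (1−0.044662) = 0.110156
Rounded to 4 decimal places: P(Reactor cooling lost) ≈ 0.1102.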